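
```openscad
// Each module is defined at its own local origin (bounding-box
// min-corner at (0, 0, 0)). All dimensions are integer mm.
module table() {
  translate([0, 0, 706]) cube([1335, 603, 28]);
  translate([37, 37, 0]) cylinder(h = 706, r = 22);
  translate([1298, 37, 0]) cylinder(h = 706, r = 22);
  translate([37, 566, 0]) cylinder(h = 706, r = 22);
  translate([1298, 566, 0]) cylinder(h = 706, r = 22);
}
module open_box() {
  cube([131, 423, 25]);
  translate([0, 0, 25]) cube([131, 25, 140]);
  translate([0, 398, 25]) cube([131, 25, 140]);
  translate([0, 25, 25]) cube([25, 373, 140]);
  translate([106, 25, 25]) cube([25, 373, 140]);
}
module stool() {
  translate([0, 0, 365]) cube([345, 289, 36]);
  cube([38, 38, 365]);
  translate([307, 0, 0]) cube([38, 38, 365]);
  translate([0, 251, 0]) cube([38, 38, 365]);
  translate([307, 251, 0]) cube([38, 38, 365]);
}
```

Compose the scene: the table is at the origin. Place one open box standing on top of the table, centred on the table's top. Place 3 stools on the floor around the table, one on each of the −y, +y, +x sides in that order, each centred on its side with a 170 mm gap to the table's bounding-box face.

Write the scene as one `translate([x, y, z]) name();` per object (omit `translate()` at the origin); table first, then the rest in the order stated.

table();
translate([602, 90, 734]) open_box();
translate([495, -459, 0]) stool();
translate([495, 773, 0]) stool();
translate([1505, 157, 0]) stool();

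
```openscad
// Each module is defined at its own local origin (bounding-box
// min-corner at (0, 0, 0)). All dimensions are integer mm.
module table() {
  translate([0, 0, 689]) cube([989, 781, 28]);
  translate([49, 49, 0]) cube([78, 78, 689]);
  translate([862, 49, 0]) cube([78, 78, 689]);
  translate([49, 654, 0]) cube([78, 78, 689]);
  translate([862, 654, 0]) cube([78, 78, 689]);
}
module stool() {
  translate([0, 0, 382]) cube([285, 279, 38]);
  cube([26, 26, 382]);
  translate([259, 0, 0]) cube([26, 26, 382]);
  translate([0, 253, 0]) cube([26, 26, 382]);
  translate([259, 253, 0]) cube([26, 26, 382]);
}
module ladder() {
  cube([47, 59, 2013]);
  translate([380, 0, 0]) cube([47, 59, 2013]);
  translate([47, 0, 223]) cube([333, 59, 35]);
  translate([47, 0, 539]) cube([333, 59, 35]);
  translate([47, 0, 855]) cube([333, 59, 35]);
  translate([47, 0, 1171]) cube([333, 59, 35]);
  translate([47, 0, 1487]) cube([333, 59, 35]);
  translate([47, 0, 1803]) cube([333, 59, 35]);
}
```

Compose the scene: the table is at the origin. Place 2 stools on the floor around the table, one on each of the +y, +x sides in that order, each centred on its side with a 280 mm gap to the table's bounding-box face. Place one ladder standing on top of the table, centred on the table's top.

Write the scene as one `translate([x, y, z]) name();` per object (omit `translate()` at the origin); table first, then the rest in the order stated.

table();
translate([352, 1061, 0]) stool();
translate([1269, 251, 0]) stool();
translate([281, 361, 717]) ladder();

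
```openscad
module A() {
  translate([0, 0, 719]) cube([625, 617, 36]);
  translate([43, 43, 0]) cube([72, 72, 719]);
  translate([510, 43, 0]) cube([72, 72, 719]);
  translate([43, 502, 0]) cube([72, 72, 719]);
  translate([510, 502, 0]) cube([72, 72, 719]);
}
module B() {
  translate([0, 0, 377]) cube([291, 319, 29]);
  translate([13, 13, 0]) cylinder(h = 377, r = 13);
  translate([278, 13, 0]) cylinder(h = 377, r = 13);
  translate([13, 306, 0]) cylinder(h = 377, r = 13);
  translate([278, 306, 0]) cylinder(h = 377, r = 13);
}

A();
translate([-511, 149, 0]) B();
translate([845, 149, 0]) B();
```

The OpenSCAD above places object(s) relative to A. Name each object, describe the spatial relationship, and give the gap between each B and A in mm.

A is a table. B is a stool. Two stools sit around the table at the −x, +x sides. The gap between each stool and the table is 220 mm.

Each stool's nearest face is 220 mm from the table's bounding box.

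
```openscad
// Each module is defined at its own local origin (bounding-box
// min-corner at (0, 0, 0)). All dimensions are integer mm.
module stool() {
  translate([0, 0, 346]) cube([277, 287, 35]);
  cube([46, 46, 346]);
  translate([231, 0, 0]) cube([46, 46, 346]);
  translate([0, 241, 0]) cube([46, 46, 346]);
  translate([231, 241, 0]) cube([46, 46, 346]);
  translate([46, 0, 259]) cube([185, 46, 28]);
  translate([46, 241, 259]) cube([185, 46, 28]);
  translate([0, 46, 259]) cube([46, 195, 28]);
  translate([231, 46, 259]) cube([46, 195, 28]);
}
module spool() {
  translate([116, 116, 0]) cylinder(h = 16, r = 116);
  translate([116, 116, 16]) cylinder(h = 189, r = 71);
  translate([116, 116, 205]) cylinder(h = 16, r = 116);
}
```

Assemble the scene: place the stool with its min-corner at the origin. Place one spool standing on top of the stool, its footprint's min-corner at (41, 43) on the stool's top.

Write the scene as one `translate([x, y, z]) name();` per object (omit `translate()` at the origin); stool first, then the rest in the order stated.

stool();
translate([41, 43, 381]) spool();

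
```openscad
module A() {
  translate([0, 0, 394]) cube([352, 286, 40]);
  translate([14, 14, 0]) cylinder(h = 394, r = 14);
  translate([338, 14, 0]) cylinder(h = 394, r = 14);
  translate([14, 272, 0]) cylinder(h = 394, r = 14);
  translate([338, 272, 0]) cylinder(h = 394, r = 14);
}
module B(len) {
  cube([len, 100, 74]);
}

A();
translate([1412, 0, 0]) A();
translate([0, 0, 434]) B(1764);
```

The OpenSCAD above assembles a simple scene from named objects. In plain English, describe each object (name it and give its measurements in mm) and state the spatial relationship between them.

A is a simple wooden stool: a rectangular seat 352 mm (x) by 286 mm (y), 40 mm thick, top face at z = 434 mm, on four round legs, each 28 mm in diameter. The legs rest on z = 0, each leg's axis is inset half a diameter from the nearest pair of seat edges (so the leg's bounding box is flush with the corner).

B is a rectangular beam 1764 mm long (x), 100 mm deep (y), 74 mm thick (z).

The beam spans the tops of two stools placed 1060 mm apart, resting at z = 434 mm.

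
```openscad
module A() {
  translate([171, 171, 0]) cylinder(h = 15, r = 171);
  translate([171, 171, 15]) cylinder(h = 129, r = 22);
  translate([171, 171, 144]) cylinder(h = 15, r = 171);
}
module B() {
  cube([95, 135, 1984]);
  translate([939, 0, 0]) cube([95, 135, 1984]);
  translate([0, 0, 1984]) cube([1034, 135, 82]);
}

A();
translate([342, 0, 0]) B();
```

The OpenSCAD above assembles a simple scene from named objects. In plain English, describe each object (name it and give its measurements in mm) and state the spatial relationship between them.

A is a spool: two coaxial disc flanges of radius 171 mm and thickness 15 mm, joined by a core cylinder of radius 22 mm and height 129 mm. The lower flange rests on z = 0 and the three cylinders share a vertical axis.

B is a door frame. The clear opening is 844 mm wide and 1984 mm high. Two 95 mm wide jambs, 135 mm deep, stand either side of the opening from the floor to the top of the opening. A 82 mm thick head sits across the top of both jambs, spanning the full outside width of the frame.

The door frame is against the spool's +x side, with their −y faces flush.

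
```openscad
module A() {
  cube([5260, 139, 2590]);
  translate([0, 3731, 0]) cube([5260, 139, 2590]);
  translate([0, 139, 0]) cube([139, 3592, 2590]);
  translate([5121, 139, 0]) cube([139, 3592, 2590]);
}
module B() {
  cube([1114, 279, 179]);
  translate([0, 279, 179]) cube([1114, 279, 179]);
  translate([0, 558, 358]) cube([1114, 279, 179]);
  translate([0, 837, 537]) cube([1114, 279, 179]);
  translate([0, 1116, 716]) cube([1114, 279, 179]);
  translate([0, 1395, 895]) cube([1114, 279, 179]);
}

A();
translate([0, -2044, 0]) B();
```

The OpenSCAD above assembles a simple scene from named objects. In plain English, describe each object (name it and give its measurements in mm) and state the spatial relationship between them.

A is a box-shaped house frame (walls only): outside footprint 5260×3870 mm, wall height 2590 mm, wall thickness 139 mm. The two y-facing walls run the full x-width; the two x-facing walls fit between the inner faces of the y-facing walls.

B is a straight staircase of 6 solid steps. Each step is 1114 mm wide (x), 279 mm deep (y, the going) and 179 mm tall (the rise). The first step rests on the floor; each subsequent step sits one going further in +y and one rise higher in +z, directly behind and above the previous step with no overlap.

The staircase is on the floor beside the house frame on its −y side.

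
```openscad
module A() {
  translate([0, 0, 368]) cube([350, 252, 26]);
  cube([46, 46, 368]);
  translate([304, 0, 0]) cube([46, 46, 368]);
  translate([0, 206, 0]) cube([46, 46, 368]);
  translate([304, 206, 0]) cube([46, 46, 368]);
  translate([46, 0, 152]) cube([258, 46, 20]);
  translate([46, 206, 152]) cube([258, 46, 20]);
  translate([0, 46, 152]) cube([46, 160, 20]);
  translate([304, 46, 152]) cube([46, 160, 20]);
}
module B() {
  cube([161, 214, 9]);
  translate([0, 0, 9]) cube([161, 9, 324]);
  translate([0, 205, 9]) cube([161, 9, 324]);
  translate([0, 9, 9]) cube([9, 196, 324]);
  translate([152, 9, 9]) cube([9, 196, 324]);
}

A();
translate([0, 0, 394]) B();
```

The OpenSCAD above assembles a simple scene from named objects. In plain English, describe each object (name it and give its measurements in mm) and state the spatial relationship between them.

A is a four-legged stool. The seat is a 350×252×26 mm slab whose top surface is at z = 394 mm; four square legs, each 46×46 mm in cross-section, run from the floor (z = 0) to the underside of the seat, each flush with a corner of the seat. Four stretchers, 46 mm wide and 20 mm tall, connect adjacent legs with their undersides at z = 152 mm, each running between the inner faces of the legs it joins and aligned with the legs' outer faces on the other axis.

B is an open storage box with external size 161×214×333 mm and wall thickness 9 mm (the base is also 9 mm thick). The base covers the whole footprint; the four walls stand on the base, with the y-facing walls full-width and the x-facing walls fitting between their inner faces.

The open box is on top of the stool.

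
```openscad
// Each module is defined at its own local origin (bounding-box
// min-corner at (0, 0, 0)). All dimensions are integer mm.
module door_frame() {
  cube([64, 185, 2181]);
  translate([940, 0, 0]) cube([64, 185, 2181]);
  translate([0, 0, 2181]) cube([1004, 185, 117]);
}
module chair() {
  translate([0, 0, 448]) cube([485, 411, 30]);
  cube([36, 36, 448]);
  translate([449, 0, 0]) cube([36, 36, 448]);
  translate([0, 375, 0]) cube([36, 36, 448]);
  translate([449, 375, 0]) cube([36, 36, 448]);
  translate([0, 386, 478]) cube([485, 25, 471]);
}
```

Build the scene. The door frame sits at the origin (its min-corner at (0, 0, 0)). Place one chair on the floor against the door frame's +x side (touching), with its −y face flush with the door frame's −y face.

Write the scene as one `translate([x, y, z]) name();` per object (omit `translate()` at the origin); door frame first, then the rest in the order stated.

door_frame();
translate([1004, 0, 0]) chair();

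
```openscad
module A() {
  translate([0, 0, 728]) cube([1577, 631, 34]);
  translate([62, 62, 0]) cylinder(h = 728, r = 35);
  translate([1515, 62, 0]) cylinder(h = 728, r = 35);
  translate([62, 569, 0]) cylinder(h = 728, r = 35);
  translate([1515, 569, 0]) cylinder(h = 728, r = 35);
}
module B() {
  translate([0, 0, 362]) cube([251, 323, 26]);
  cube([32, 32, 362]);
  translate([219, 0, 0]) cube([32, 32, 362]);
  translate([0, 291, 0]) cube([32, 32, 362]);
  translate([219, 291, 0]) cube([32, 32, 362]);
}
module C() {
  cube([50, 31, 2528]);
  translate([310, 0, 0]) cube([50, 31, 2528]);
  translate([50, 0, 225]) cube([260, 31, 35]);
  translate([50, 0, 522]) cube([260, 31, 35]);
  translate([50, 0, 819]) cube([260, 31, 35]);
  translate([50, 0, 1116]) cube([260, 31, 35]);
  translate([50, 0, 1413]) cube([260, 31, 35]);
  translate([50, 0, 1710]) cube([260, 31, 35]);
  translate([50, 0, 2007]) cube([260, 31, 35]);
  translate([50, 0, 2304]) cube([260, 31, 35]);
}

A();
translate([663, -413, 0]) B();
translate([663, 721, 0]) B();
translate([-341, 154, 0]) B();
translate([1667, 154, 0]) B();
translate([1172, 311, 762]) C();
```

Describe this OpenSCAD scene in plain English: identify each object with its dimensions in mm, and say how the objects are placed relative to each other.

A is a rectangular dining table. The top is 1577×631×34 mm with its upper surface at z = 762 mm. It stands on four round legs of 70 mm diameter, each leg's bounding box inset 27 mm from the nearest pair of top edges, running from the floor to the underside of the top.

B is a simple wooden stool: a rectangular seat 251 mm (x) by 323 mm (y), 26 mm thick, top face at z = 388 mm, on four square legs, each 32×32 mm in cross-section. The legs rest on z = 0, each flush with a corner of the seat.

C is a wooden ladder with two side rails of 50×31 mm section and 2528 mm height, set 360 mm apart overall. Between them run 8 rectangular rungs (31 mm deep, 35 mm thick), front faces flush with the rails' −y face. The bottom of the first rung is 225 mm above the floor and each subsequent rung is 297 mm higher than the one below.

Four stools sit around the table at the −y, +y, −x, +x sides. The ladder is on top of the table.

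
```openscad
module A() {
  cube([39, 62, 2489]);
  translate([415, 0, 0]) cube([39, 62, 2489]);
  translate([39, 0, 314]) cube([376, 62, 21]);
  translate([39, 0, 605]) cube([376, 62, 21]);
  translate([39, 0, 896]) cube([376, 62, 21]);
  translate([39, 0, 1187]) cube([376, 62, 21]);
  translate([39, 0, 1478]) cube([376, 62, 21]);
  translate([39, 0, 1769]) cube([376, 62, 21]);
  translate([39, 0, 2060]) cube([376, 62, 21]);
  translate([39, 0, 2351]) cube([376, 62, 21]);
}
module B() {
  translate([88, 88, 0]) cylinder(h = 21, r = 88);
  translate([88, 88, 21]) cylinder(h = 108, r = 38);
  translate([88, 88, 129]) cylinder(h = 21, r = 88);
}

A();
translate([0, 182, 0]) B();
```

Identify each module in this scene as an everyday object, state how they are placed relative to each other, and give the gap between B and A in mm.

The spool's nearest face is 120 mm from the ladder's +y face.

A is a ladder. B is a spool. The spool is on the floor beside the ladder on its +y side. The gap between the spool and the ladder is 120 mm.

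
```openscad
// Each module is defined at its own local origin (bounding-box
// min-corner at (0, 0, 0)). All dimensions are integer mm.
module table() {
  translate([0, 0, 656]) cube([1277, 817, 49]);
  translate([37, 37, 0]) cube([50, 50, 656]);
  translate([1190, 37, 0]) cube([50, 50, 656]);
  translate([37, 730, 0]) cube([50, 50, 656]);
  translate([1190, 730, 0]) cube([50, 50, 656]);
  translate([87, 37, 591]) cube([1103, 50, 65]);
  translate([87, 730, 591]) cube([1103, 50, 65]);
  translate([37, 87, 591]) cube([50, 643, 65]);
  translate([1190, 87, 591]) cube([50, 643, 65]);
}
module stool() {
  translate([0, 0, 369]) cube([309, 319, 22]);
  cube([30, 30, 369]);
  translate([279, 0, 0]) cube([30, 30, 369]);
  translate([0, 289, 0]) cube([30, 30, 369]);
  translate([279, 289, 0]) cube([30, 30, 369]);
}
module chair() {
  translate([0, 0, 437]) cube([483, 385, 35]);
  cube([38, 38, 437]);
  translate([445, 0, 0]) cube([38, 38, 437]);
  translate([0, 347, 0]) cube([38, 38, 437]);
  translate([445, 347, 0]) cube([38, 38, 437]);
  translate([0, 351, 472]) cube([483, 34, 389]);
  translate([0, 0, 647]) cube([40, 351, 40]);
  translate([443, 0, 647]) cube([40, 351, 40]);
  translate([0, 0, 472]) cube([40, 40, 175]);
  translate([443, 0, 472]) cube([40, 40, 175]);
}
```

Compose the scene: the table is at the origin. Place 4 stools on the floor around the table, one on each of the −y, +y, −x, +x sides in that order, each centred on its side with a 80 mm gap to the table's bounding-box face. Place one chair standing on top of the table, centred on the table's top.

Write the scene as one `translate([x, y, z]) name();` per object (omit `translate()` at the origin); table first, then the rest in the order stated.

table();
translate([484, -399, 0]) stool();
translate([484, 897, 0]) stool();
translate([-389, 249, 0]) stool();
translate([1357, 249, 0]) stool();
translate([397, 216, 705]) chair();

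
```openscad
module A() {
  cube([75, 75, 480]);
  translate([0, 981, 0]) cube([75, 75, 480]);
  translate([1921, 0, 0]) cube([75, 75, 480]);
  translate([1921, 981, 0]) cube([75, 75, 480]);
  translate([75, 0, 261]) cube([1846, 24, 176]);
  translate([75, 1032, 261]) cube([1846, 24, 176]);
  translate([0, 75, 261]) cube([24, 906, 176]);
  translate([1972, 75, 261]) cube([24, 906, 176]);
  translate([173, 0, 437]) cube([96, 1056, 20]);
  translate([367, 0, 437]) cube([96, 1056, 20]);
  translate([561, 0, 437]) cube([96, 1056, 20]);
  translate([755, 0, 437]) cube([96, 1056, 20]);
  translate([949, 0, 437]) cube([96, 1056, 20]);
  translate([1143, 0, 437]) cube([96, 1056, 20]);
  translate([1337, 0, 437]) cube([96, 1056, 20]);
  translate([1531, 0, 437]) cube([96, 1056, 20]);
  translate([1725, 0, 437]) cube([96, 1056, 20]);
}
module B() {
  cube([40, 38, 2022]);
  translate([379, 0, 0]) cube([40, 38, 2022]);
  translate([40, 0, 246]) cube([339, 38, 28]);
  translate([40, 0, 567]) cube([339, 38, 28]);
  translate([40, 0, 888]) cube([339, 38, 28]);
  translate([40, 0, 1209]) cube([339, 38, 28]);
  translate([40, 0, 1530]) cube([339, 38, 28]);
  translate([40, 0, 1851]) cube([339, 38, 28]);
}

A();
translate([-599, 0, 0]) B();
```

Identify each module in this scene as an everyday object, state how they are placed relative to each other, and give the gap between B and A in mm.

The ladder's nearest face is 180 mm from the bed frame's −x face.

A is a bed frame. B is a ladder. The ladder is on the floor beside the bed frame on its −x side. The gap between the ladder and the bed frame is 180 mm.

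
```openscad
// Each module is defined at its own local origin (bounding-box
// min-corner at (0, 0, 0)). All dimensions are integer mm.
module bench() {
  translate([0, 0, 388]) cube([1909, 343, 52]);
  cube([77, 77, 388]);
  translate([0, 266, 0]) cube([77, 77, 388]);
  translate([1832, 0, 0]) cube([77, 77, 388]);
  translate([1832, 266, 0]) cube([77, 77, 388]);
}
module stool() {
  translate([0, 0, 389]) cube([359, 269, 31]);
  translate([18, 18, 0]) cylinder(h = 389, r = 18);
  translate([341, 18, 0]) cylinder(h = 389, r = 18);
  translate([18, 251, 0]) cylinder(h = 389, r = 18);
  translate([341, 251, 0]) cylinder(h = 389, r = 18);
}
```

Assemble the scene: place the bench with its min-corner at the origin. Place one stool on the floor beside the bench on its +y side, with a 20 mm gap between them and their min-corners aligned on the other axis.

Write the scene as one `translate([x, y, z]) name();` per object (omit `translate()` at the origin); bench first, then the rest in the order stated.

bench();
translate([0, 363, 0]) stool();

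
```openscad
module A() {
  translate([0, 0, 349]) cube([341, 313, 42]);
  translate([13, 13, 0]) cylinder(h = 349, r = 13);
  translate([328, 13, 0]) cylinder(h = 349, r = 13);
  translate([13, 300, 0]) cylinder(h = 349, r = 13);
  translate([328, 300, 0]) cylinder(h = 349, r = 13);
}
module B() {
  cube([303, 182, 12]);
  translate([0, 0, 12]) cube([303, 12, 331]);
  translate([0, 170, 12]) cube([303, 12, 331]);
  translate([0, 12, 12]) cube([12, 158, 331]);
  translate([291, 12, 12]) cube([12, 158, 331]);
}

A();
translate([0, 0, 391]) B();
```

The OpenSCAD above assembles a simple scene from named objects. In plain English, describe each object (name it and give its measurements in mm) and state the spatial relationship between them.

A is a four-legged stool. The seat is 341×313 mm, 42 mm thick, top at z = 391 mm. It stands on four round legs, each 26 mm in diameter, from z = 0 to the seat underside, each leg's axis is inset half a diameter from the nearest pair of seat edges (so the leg's bounding box is flush with the corner).

B is an open storage box with external size 303×182×343 mm and wall thickness 12 mm (the base is also 12 mm thick). The base covers the whole footprint; the four walls stand on the base, with the y-facing walls full-width and the x-facing walls fitting between their inner faces.

The open box is on top of the stool.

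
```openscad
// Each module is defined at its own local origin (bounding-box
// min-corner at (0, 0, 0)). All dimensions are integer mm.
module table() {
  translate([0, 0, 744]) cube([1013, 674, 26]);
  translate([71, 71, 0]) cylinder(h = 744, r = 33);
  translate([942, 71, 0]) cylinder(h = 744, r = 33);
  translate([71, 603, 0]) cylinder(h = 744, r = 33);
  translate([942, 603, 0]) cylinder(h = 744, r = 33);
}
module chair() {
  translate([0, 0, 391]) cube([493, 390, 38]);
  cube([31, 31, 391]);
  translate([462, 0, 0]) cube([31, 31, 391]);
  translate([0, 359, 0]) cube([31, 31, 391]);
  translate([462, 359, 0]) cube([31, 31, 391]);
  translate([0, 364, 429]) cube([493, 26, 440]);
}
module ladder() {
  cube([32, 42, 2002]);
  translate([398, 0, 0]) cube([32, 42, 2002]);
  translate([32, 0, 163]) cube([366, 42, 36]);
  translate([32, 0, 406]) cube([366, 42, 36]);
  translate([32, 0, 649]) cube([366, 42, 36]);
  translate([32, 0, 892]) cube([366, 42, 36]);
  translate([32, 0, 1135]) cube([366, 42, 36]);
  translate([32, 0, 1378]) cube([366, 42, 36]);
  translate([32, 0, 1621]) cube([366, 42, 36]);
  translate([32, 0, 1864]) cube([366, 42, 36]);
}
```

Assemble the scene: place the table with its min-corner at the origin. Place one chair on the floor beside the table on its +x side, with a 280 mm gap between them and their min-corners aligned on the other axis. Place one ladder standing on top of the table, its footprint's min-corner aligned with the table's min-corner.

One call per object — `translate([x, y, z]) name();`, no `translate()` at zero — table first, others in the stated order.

table();
translate([1293, 0, 0]) chair();
translate([0, 0, 770]) ladder();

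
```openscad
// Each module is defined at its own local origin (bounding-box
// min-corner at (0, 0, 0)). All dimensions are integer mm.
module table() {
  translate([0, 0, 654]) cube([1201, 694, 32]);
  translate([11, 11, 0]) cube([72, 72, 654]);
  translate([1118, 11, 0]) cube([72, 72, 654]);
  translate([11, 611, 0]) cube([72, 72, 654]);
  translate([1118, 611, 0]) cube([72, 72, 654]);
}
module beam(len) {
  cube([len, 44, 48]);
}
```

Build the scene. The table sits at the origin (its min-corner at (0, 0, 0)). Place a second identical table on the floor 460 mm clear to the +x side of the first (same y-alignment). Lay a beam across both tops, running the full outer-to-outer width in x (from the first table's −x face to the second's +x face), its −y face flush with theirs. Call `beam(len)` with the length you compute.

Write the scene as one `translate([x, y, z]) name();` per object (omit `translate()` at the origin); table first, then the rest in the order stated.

table();
translate([1661, 0, 0]) table();
translate([0, 0, 686]) beam(2862);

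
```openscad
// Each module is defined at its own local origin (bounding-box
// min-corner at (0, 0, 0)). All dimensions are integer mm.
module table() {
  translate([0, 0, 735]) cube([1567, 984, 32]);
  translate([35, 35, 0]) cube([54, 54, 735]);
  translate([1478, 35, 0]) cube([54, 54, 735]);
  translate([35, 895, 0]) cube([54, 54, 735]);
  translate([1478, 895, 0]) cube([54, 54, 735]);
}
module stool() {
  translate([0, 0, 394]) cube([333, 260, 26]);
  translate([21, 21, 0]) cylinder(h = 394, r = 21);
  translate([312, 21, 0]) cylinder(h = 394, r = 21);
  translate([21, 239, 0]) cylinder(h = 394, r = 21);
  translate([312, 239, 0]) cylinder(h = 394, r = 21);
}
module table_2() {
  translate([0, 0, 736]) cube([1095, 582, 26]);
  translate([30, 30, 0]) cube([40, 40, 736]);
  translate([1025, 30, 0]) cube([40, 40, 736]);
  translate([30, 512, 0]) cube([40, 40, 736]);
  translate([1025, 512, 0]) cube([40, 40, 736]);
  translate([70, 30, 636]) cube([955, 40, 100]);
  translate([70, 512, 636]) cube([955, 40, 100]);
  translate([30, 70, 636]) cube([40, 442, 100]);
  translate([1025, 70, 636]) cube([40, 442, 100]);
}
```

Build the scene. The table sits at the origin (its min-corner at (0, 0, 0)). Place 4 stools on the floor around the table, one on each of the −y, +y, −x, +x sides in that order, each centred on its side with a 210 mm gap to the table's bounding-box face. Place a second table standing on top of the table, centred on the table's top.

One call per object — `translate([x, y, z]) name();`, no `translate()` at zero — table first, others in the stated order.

table();
translate([617, -470, 0]) stool();
translate([617, 1194, 0]) stool();
translate([-543, 362, 0]) stool();
translate([1777, 362, 0]) stool();
translate([236, 201, 767]) table_2();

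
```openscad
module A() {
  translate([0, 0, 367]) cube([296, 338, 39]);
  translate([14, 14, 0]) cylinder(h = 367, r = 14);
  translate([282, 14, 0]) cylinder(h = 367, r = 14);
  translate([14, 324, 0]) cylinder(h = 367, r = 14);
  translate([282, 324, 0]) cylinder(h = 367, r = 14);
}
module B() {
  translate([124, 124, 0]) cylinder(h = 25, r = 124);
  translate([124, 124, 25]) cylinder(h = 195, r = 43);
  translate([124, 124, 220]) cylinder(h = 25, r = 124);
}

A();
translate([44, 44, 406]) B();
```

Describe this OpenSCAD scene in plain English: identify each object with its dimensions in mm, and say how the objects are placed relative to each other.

A is a four-legged stool. The seat is 296×338 mm, 39 mm thick, top at z = 406 mm. It stands on four round legs, each 28 mm in diameter, from z = 0 to the seat underside, each leg's axis is inset half a diameter from the nearest pair of seat edges (so the leg's bounding box is flush with the corner).

B is a spool: two coaxial disc flanges of radius 124 mm and thickness 25 mm, joined by a core cylinder of radius 43 mm and height 195 mm. The lower flange rests on z = 0 and the three cylinders share a vertical axis.

The spool is on top of the stool.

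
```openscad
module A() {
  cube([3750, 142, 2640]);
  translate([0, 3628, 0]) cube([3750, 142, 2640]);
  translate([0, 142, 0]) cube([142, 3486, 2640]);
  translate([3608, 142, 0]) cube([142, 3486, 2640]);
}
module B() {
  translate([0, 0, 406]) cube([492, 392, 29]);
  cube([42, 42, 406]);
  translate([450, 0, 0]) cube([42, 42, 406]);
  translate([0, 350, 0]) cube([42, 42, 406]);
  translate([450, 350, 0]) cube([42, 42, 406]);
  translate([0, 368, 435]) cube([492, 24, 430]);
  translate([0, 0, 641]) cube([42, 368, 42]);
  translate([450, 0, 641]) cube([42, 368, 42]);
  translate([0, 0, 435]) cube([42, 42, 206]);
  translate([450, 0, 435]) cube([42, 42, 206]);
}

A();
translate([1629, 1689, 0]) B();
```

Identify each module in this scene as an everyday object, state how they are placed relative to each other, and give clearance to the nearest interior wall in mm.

Clearances: x = 1487, y = 1547; minimum 1487 mm.

A is a house frame. B is a chair. The chair sits inside the house frame, centred. The clearance to the nearest interior wall is 1487 mm.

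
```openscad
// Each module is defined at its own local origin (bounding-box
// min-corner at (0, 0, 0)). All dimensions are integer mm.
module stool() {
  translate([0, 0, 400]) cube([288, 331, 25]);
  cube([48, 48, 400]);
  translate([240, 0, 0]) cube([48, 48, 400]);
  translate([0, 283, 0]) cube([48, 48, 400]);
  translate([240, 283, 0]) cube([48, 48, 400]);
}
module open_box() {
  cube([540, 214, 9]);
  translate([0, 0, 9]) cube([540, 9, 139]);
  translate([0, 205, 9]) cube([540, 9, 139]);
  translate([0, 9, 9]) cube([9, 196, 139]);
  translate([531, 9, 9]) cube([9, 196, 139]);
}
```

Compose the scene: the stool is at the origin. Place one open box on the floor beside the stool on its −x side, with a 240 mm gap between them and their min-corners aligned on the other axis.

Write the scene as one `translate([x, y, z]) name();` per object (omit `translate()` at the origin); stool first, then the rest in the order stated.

stool();
translate([-780, 0, 0]) open_box();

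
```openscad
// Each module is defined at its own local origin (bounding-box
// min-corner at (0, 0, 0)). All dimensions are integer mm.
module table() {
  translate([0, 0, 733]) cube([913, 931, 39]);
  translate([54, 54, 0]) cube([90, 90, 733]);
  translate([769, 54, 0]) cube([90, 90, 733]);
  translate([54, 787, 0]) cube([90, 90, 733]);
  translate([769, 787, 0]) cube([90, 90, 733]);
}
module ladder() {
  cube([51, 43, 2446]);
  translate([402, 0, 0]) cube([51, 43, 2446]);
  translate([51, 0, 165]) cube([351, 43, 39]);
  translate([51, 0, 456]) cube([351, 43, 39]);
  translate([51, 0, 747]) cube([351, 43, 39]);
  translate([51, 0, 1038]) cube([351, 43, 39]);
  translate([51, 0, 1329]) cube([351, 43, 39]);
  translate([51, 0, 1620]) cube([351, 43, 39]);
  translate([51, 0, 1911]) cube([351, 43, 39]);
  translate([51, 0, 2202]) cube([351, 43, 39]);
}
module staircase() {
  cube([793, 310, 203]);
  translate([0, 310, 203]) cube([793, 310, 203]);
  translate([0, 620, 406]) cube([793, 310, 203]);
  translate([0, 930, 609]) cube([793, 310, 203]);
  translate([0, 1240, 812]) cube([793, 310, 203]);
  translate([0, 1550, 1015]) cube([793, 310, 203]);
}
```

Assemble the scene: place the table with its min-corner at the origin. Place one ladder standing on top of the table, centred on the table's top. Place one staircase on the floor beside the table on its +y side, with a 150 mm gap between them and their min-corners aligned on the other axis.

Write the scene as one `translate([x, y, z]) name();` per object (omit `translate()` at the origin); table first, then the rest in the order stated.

table();
translate([230, 444, 772]) ladder();
translate([0, 1081, 0]) staircase();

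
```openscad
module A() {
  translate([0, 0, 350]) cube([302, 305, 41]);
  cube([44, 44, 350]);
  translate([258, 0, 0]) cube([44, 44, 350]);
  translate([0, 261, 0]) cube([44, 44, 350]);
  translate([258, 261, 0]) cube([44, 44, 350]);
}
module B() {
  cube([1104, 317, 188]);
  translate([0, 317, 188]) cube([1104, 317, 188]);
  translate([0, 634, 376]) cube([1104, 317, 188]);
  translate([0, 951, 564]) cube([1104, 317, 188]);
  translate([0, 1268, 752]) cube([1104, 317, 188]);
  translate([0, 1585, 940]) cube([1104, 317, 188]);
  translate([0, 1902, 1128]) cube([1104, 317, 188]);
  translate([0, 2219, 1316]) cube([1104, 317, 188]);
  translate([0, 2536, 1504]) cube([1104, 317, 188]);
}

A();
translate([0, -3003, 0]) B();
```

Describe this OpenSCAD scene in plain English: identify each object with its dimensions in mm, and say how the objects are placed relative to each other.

A is a simple wooden stool: a rectangular seat 302 mm (x) by 305 mm (y), 41 mm thick, top face at z = 391 mm, on four square legs, each 44×44 mm in cross-section. The legs rest on z = 0, each flush with a corner of the seat.

B is a straight staircase of 9 solid steps. Each step is 1104 mm wide (x), 317 mm deep (y, the going) and 188 mm tall (the rise). The first step rests on the floor; each subsequent step sits one going further in +y and one rise higher in +z, directly behind and above the previous step with no overlap.

The staircase is on the floor beside the stool on its −y side.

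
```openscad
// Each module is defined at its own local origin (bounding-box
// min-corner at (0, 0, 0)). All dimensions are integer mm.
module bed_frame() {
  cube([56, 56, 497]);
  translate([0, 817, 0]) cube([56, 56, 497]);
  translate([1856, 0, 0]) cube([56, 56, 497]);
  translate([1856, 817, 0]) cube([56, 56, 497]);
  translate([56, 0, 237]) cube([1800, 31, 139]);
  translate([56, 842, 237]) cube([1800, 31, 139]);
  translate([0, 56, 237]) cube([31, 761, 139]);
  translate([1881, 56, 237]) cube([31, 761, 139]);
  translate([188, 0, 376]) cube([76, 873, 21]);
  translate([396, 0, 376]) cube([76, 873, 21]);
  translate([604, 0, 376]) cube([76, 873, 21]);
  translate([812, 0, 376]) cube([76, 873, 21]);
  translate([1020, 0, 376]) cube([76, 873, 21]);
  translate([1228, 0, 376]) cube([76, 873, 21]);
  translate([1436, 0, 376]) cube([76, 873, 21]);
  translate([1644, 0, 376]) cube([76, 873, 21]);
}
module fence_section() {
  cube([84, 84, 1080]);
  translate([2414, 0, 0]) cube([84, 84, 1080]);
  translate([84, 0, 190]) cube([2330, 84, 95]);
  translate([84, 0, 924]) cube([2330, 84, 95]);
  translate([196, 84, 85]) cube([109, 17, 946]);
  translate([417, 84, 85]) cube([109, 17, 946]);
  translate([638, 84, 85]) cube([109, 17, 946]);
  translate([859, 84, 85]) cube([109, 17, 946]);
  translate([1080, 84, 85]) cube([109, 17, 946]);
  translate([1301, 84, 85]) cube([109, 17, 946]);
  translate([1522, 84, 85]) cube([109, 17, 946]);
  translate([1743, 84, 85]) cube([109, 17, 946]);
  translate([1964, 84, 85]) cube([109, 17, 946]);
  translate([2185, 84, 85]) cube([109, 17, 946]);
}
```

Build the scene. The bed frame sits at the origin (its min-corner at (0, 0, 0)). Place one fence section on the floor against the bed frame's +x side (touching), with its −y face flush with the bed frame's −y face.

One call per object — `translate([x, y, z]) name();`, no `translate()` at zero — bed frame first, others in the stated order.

bed_frame();
translate([1912, 0, 0]) fence_section();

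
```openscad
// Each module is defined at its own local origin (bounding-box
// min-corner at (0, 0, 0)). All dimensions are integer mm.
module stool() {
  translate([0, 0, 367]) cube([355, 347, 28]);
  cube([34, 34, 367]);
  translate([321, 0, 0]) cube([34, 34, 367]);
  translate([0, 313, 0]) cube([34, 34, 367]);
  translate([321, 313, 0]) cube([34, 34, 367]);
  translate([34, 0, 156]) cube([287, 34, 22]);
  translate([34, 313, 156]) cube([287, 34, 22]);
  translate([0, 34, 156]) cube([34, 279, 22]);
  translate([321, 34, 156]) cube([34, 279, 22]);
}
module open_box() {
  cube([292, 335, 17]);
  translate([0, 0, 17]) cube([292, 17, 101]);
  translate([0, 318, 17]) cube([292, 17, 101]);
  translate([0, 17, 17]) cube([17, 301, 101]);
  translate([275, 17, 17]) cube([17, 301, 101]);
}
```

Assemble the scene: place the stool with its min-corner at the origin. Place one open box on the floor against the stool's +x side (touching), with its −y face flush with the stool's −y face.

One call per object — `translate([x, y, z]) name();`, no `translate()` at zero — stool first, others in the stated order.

stool();
translate([355, 0, 0]) open_box();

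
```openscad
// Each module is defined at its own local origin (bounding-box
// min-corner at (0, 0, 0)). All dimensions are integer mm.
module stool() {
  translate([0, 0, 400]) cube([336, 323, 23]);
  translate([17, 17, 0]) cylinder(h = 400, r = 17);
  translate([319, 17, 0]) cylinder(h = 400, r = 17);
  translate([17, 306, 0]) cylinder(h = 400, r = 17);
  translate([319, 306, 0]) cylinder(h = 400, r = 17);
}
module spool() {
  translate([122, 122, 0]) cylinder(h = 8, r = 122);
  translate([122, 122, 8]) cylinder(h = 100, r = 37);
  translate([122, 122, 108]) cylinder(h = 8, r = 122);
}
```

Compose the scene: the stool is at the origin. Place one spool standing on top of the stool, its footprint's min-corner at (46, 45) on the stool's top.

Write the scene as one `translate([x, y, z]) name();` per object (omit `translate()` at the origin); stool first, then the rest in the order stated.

stool();
translate([46, 45, 423]) spool();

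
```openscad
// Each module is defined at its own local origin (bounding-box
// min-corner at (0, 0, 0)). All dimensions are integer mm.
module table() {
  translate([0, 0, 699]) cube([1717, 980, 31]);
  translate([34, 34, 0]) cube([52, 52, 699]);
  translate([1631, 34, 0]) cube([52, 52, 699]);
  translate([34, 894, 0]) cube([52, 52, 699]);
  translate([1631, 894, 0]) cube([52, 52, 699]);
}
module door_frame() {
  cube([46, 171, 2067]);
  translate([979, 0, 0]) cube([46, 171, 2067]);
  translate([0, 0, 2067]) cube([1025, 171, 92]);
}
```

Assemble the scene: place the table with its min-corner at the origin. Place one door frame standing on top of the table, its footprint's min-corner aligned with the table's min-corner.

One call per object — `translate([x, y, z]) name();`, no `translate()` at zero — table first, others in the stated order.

table();
translate([0, 0, 730]) door_frame();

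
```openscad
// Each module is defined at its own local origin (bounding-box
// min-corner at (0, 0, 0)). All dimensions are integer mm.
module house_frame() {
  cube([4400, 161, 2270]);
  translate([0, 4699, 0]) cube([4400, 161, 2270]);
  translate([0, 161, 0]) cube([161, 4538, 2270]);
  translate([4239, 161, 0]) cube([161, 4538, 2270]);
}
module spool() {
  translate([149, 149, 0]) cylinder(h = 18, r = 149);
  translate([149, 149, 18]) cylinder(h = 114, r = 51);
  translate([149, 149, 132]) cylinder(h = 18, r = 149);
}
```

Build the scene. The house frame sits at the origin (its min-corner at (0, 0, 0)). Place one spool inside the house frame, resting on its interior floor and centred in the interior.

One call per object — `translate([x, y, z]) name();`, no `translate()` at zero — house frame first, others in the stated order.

house_frame();
translate([2051, 2281, 0]) spool();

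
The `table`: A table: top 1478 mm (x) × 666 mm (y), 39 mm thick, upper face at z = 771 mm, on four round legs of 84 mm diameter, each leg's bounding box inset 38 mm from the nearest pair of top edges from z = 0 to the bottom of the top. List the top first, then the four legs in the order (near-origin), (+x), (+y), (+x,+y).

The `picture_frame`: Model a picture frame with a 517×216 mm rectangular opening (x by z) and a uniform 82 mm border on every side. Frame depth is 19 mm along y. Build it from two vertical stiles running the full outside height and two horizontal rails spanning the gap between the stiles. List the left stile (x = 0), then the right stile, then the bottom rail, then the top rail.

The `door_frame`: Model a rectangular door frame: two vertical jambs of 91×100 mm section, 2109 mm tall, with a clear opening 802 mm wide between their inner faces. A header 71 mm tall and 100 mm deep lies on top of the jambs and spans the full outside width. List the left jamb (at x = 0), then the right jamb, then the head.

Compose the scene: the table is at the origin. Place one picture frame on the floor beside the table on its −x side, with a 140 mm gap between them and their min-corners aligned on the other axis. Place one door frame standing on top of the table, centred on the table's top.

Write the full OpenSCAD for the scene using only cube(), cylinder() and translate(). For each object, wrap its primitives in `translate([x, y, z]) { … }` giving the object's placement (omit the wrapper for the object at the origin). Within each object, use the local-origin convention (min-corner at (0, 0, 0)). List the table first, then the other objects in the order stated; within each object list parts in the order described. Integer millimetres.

translate([0, 0, 732]) cube([1478, 666, 39]);
translate([80, 80, 0]) cylinder(h = 732, r = 42);
translate([1398, 80, 0]) cylinder(h = 732, r = 42);
translate([80, 586, 0]) cylinder(h = 732, r = 42);
translate([1398, 586, 0]) cylinder(h = 732, r = 42);
translate([-821, 0, 0]) {
  cube([82, 19, 380]);
  translate([599, 0, 0]) cube([82, 19, 380]);
  translate([82, 0, 0]) cube([517, 19, 82]);
  translate([82, 0, 298]) cube([517, 19, 82]);
}
translate([247, 283, 771]) {
  cube([91, 100, 2109]);
  translate([893, 0, 0]) cube([91, 100, 2109]);
  translate([0, 0, 2109]) cube([984, 100, 71]);
}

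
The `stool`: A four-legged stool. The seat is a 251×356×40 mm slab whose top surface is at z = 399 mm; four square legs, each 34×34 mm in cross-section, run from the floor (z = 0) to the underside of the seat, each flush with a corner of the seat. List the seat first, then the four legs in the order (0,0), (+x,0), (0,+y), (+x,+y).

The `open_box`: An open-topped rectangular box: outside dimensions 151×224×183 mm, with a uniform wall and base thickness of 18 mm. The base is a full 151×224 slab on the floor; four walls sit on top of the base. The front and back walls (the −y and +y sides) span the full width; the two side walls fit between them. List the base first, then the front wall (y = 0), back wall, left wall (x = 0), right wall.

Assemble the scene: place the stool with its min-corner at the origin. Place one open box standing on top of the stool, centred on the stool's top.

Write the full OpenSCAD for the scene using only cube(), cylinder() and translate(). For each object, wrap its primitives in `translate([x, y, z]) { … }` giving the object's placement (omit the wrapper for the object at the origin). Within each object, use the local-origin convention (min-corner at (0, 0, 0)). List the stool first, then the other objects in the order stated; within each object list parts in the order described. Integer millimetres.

translate([0, 0, 359]) cube([251, 356, 40]);
cube([34, 34, 359]);
translate([217, 0, 0]) cube([34, 34, 359]);
translate([0, 322, 0]) cube([34, 34, 359]);
translate([217, 322, 0]) cube([34, 34, 359]);
translate([50, 66, 399]) {
  cube([151, 224, 18]);
  translate([0, 0, 18]) cube([151, 18, 165]);
  translate([0, 206, 18]) cube([151, 18, 165]);
  translate([0, 18, 18]) cube([18, 188, 165]);
  translate([133, 18, 18]) cube([18, 188, 165]);
}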